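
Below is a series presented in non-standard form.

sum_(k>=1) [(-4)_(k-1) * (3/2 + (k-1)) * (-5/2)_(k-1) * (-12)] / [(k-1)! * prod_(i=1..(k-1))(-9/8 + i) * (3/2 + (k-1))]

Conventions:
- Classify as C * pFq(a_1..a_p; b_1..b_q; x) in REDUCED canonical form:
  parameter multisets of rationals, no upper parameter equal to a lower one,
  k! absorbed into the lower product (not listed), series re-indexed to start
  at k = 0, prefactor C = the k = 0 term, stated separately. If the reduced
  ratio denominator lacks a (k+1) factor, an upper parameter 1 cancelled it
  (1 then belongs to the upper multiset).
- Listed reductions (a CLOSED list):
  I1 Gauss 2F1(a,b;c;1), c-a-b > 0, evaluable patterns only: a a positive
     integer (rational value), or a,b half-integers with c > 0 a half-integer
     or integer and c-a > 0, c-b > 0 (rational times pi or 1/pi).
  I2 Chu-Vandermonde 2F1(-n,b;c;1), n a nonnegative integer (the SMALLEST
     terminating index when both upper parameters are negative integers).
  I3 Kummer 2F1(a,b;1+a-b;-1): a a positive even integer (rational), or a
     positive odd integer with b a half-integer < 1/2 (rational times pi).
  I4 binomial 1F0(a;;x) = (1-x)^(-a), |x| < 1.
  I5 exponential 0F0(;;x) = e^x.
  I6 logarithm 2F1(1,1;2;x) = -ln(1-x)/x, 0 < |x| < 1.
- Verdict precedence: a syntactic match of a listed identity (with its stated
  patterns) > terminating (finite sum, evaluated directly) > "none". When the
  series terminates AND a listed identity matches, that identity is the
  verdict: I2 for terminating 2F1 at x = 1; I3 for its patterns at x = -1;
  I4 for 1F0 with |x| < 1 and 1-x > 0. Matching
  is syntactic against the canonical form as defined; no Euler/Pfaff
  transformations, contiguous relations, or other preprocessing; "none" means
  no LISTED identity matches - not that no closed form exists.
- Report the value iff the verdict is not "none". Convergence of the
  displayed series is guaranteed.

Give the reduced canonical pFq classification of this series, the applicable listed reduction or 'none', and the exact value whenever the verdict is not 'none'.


Classification (C = -12): 2F1 with upper {-4, -5/2}, lower {-1/8}, argument x = 1. Verdict: Vandermonde's identity (I2) applies (terminating 2F1 at x = 1 with n = 4, b = -5/2, c = -1/8). Its exact value is 88236/23.

Key observation: t_0 being -12, the lower running product (C = -12) is a rising factorial.
Step ratio: r(k) = 1 * (k-4) (k-5/2) / [(k-1/8) (k+1)] - rational in k. x = 1; t_0 = -12; negate the roots.


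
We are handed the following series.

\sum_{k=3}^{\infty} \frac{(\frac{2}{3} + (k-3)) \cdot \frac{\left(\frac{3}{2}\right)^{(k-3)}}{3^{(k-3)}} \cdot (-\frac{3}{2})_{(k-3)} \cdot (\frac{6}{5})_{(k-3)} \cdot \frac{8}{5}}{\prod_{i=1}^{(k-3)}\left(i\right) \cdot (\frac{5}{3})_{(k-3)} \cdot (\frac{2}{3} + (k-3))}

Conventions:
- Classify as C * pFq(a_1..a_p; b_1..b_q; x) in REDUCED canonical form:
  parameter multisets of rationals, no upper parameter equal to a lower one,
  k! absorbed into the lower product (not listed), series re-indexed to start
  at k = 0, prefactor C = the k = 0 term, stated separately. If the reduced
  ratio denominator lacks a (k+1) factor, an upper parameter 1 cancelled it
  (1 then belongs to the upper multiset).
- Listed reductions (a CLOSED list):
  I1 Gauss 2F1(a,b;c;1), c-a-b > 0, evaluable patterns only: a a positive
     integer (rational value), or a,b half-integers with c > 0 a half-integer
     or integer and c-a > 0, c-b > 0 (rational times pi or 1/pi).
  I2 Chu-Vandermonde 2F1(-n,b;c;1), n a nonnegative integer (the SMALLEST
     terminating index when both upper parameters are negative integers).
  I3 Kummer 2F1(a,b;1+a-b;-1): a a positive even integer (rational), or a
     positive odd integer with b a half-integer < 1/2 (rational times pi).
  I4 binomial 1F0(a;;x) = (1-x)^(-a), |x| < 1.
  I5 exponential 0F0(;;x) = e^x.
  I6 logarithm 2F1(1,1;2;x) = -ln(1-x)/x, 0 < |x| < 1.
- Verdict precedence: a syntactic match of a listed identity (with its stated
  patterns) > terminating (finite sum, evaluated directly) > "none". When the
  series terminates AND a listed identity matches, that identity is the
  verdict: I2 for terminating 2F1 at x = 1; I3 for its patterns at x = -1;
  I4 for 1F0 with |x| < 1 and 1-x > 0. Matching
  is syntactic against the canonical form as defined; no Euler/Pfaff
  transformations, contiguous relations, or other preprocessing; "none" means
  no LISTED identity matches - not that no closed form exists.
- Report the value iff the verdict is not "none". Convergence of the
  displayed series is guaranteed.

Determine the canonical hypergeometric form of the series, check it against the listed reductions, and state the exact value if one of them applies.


Key observation: with t_0 = \frac{8}{5}, the product of the first k integers (C = 8/5, x = 1/2) is k!.
Adjacent-term ratio: r(k) = \frac{1}{2} * (k-\frac{3}{2}) (k+\frac{6}{5}) / [(k+\frac{5}{3}) (k+1)] ; factor over Q: parameters, x = \frac{1}{2}, and C = \frac{8}{5}.

Prefactor \frac{8}{5}, argument \frac{1}{2}: 2F1 with upper {-\frac{3}{2}, \frac{6}{5}} over lower {\frac{5}{3}}. Verdict: none (x = \frac{1}{2}): each listed identity misses the multisets {-\frac{3}{2}, \frac{6}{5}} ; {\frac{5}{3}}.


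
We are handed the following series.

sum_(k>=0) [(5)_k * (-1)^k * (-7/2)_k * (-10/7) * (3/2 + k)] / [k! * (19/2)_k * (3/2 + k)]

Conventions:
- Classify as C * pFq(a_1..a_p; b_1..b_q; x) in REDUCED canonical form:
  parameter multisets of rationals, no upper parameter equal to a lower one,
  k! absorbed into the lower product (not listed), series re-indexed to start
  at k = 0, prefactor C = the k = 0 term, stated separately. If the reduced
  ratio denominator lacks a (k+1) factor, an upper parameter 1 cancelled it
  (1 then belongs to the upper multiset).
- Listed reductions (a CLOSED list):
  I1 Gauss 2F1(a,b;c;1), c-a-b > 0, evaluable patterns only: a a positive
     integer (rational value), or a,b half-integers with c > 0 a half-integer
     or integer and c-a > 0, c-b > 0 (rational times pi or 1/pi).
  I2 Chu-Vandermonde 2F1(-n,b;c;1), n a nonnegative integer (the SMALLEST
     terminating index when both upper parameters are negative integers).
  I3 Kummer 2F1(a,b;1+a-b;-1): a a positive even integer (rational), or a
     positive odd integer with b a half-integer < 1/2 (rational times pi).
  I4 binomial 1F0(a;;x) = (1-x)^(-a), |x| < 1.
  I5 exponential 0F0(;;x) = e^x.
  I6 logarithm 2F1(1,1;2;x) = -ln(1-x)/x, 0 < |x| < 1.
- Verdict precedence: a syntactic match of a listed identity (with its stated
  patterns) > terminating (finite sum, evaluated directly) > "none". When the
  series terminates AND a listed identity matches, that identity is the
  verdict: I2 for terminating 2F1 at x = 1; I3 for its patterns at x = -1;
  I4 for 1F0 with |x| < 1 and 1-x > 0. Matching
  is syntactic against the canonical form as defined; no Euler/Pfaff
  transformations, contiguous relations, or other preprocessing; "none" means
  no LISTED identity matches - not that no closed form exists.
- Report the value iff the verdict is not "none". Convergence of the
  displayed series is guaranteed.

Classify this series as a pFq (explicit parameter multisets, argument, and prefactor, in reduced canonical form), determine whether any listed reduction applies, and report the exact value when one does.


Classification (C = -10/7): 2F1 with upper {-7/2, 5}, lower {19/2}, argument x = -1. Verdict: the Kummer evaluation I3 matches (x = -1; c = 19/2 equals 1+a-b for upper {-7/2, 5}: listed pattern). Hence: (-546975/262144) * pi.

Structural cue: from the first term -10/7: striking the common factor k + 3/2 reduces the term (prefactor -10/7).
Ratio: r(k) = (-1) * (k-7/2) (k+5) / [(k+19/2) (k+1)] - rational; roots negated = parameters, x = (-1), C = -10/7.


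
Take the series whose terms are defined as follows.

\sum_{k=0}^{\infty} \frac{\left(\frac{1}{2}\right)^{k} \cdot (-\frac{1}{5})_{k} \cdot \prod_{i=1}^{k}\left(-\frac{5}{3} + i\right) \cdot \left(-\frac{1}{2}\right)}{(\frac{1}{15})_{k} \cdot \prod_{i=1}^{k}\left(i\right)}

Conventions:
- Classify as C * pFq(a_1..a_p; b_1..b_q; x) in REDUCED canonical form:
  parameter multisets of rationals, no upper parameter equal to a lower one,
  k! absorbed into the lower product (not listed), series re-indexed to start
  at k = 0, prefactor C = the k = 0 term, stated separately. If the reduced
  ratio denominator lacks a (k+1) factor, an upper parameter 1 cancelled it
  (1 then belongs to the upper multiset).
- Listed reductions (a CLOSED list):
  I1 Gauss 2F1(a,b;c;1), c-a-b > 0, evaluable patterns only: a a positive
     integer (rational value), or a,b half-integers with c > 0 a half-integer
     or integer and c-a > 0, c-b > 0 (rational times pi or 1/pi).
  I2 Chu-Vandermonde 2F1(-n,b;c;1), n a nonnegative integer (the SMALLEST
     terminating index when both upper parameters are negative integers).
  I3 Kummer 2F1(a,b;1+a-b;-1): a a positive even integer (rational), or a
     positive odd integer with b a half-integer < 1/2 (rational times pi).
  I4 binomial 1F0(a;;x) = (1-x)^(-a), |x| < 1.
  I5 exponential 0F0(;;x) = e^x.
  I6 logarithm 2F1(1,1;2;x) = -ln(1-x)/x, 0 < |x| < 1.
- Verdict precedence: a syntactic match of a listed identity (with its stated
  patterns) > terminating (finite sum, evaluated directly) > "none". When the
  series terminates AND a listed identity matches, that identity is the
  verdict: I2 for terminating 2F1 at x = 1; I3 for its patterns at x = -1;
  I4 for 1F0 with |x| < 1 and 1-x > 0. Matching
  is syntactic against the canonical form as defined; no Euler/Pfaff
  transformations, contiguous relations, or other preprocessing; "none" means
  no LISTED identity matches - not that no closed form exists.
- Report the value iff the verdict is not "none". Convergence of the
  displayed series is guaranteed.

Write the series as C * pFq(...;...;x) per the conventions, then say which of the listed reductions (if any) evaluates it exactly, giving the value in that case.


This is -\frac{1}{2} * 2F1(-\frac{2}{3}, -\frac{1}{5}; \frac{1}{15}; \frac{1}{2}) in reduced canonical form. Verdict: none (x = \frac{1}{2}): each listed identity misses the multisets {-\frac{2}{3}, -\frac{1}{5}} ; {\frac{1}{15}}.

The tell: with t_0 = -\frac{1}{2}, the product of the first k integers (prefactor -1/2) is k!.
Term ratio: r(k) = \frac{1}{2} * (k-\frac{2}{3}) (k-\frac{1}{5}) / [(k+\frac{1}{15}) (k+1)] - rational; roots negated = parameters, x = \frac{1}{2}, C = -\frac{1}{2}.


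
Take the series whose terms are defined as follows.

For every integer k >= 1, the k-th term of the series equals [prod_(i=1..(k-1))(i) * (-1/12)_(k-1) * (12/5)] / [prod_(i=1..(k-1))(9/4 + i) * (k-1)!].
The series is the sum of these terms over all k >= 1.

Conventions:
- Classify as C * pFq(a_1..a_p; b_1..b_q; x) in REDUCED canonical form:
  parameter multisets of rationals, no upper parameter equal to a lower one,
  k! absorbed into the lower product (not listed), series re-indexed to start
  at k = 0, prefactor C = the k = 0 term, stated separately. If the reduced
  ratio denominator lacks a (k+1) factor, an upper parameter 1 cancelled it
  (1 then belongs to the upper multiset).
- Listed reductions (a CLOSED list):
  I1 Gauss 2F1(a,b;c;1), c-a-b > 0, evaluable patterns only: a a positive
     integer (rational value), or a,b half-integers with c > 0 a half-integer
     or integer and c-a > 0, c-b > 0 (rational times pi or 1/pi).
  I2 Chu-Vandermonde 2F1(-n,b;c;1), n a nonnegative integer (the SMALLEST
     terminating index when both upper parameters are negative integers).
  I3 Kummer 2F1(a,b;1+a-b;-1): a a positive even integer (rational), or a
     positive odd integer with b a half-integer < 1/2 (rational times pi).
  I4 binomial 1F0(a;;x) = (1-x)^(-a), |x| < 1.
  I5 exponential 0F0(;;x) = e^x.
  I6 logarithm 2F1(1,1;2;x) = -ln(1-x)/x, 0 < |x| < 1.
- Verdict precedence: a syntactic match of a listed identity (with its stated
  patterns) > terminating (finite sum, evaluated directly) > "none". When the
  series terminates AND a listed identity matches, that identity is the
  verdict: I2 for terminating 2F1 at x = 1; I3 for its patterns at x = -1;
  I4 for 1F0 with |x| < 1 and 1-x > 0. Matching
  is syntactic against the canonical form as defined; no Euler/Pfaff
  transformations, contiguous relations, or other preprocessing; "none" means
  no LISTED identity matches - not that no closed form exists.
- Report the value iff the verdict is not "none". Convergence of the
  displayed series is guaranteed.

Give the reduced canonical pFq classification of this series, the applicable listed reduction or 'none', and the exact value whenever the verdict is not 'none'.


This is 12/5 * 2F1(-1/12, 1; 13/4; 1) in reduced canonical form. Verdict (x = 1): Gauss's theorem (I1) applies (x = 1: the Gamma ratio telescopes since c-a-b = 7/3 > 0 and a = 1 in Z>0). Hence: 81/35.

The tell: from the first term 12/5: the running product (C = 12/5) telescopes to a rising factorial.
Ratio: r(k) = 1 * (k-1/12) (k+1) / [(k+13/4) (k+1)] - rational in k. x = 1; t_0 = 12/5; negate the roots.


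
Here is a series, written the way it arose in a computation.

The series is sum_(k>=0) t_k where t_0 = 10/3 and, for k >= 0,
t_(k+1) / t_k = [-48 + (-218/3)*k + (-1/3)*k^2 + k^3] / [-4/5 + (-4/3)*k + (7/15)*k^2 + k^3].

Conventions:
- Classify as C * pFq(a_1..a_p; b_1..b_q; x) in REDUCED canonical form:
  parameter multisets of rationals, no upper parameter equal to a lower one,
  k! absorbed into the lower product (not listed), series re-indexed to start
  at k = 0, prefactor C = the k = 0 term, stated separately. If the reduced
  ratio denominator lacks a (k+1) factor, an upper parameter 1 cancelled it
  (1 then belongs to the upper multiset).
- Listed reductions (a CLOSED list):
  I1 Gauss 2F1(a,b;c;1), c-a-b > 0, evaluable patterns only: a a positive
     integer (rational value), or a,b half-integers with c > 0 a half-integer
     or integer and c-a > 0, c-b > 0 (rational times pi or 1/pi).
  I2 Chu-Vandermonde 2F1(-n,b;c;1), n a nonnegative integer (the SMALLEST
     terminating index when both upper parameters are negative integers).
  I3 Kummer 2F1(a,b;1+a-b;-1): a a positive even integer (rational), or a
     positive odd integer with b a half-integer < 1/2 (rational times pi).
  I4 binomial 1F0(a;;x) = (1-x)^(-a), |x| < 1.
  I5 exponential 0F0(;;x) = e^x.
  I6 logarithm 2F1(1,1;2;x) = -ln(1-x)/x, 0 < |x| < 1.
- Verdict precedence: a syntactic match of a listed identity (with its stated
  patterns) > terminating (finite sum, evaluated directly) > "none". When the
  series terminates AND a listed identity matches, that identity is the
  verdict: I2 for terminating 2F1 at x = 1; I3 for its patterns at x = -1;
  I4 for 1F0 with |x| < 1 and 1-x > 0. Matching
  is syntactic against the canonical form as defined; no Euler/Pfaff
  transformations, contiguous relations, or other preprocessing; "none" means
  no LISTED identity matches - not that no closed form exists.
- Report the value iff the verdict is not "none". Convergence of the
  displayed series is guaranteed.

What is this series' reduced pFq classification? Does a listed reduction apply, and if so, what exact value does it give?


Classification (C = 10/3): 2F1 with upper {-9, 8}, lower {-6/5}, argument x = 1. Verdict: the Chu-Vandermonde identity I2 matches (terminating 2F1 at x = 1 with n = 9, b = 8, c = -6/5). Hence: -83606380/28101.

Key observation: with t_0 = 10/3, the ratio is unreduced: k + 2/3 divides both sides (C = 10/3, x = 1).
Consecutive-term ratio: r(k) = 1 * (k-9) (k+8) / [(k-6/5) (k+1)] - rational in k. x = 1; t_0 = 10/3; negate the roots.


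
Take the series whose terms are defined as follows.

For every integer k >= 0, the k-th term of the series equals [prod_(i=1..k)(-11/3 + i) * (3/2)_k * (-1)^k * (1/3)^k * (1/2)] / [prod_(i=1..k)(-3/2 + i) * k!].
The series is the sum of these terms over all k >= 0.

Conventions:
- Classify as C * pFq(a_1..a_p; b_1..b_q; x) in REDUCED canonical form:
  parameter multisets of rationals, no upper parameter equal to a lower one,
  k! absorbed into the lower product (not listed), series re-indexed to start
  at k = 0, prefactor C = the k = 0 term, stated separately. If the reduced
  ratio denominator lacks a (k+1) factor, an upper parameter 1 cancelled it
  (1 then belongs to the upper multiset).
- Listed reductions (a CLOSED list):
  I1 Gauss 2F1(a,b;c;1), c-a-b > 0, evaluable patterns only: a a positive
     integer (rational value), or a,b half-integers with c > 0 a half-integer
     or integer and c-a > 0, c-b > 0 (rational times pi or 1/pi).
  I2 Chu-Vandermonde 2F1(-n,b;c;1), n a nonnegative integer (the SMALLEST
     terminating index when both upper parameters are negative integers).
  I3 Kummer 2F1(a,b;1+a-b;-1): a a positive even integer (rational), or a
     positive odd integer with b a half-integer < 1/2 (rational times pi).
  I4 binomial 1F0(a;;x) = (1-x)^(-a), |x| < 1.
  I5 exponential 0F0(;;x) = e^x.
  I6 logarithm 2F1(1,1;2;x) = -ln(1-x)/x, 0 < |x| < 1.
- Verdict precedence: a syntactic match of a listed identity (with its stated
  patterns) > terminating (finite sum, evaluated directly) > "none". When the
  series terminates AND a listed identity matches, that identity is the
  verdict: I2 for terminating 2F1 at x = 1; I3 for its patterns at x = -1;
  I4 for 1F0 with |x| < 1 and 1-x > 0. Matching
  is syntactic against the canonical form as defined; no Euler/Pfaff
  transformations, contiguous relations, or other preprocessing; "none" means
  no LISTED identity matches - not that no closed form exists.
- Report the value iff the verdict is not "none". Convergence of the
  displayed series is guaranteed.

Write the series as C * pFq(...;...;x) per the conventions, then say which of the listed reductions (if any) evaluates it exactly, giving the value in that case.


With C = 1/2: the canonical form is 2F1(-8/3, 3/2; -1/2; -1/3). Verdict: none - at argument -1/3 the multisets {-8/3, 3/2} ; {-1/2} match no listed identity.

Key step: t_0 = 1/2 here, and the (-1)^k factor (C = 1/2) folds into the argument's sign.
Consecutive-term ratio: r(k) = (-1/3) * (k-8/3) (k+3/2) / [(k-1/2) (k+1)] - rational in k, leading ratio (-1/3); with t_0 = 1/2, classification follows.


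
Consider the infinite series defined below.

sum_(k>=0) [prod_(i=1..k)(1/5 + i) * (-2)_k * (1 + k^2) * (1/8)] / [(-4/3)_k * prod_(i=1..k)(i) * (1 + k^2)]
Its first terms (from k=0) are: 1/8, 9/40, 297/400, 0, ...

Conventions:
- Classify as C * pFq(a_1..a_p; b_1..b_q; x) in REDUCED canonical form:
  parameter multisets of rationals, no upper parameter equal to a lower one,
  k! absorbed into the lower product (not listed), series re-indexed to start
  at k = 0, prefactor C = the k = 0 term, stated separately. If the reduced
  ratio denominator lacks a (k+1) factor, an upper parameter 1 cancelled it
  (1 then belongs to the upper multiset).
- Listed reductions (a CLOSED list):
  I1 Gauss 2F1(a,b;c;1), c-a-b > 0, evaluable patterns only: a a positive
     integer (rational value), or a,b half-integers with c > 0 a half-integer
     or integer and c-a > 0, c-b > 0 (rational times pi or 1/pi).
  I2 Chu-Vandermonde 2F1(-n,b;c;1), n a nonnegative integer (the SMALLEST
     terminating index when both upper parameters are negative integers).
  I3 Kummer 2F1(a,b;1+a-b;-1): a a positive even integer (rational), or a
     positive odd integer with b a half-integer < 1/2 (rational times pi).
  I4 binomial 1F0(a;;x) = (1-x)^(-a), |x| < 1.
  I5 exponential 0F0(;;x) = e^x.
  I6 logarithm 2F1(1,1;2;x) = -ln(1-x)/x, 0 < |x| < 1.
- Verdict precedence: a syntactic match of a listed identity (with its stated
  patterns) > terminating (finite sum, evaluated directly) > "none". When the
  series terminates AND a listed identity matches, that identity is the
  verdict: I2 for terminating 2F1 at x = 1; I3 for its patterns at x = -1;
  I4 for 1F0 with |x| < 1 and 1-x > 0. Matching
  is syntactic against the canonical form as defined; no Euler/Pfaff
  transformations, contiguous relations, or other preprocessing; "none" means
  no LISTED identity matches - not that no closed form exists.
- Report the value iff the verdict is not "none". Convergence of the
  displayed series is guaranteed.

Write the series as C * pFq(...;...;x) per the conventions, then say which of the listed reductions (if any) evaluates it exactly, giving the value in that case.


Canonical form: C = 1/8 times 2F1 with upper {-2, 6/5}, lower {-4/3}, x = 1. Verdict: the Chu-Vandermonde identity I2 applies (terminating 2F1 at x = 1 with n = 2, b = 6/5, c = -4/3). Hence: 437/400.

Key step: t_0 being 1/8, striking the common factor k^2 + 1 reduces the term (C = 1/8, x = 1).
Term ratio: r(k) = 1 * (k-2) (k+6/5) / [(k-4/3) (k+1)] - rational in k, leading ratio 1; with t_0 = 1/8, classification follows.


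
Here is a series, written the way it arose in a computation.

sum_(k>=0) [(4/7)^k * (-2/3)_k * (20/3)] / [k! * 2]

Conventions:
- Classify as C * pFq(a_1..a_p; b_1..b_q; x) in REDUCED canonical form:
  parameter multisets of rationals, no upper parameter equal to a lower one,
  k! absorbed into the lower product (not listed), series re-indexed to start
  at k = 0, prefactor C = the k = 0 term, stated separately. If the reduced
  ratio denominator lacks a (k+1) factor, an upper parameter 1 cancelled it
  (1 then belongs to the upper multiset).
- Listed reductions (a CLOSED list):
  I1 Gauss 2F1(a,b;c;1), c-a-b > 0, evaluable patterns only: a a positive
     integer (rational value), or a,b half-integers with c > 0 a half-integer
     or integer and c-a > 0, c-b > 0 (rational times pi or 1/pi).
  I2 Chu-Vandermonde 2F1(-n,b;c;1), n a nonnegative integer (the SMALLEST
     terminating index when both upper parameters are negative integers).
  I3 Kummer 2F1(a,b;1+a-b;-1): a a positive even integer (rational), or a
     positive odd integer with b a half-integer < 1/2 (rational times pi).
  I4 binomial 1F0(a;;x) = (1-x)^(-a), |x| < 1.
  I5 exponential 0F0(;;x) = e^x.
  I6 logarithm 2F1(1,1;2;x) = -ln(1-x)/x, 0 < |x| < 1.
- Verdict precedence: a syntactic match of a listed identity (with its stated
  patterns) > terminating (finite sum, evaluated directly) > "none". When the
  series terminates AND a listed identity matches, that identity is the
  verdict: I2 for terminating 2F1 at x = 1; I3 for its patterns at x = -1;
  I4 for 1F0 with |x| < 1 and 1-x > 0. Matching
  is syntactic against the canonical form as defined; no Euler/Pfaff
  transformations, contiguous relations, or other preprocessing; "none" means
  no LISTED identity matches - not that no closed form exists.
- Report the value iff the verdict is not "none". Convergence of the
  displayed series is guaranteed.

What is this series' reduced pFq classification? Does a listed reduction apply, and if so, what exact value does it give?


With C = 10/3: the canonical form is 1F0(-2/3; -; 4/7). Verdict: binomial (I4) applies (the 1F0 binomial series: exponent 2/3, x = 4/7). Its exact value is (10/3) * (3/7)^(2/3).

Structural cue: from the first term 10/3: the constant factors (C = 10/3) combine into one prefactor.
Consecutive-term ratio: r(k) = (4/7) * (k-2/3) / [(k+1)] ; factor over Q: parameters, x = (4/7), and C = 10/3.


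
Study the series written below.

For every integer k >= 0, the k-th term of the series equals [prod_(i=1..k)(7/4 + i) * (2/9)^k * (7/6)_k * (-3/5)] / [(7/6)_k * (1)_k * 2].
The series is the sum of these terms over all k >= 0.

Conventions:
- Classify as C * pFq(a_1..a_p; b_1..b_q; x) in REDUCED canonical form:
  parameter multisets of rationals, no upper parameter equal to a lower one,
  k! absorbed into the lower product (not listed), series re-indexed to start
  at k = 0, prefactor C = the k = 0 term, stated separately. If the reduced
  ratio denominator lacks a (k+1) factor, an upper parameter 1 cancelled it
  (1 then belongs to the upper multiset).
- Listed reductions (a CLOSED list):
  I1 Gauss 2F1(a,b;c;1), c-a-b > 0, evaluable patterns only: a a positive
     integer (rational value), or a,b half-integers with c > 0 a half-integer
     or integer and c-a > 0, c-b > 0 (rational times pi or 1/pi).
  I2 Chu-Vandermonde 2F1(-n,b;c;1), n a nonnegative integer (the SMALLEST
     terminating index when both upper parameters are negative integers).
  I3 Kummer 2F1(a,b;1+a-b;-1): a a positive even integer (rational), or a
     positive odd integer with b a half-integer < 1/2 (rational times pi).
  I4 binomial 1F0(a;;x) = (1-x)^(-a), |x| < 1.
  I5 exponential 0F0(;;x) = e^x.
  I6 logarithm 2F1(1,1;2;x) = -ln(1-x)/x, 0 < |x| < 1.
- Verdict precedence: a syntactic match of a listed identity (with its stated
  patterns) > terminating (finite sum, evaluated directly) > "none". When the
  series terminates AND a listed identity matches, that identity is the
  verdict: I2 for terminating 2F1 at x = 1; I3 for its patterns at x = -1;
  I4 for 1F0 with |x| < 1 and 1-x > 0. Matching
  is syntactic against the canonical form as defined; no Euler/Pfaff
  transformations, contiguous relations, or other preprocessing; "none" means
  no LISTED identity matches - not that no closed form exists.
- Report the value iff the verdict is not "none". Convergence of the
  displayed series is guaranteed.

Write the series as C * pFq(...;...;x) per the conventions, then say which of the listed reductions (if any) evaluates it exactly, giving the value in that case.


At argument 2/9: a 1F0 with upper {11/4}, lower {-}, scaled by C = -3/10. Verdict (x = 2/9): the binomial series (I4) applies (the 1F0 binomial series: exponent -11/4, x = 2/9). Hence: (-3/10) * (7/9)^(-11/4).

Key step: x = (2/9) and the constant factors (C = -3/10) combine into one prefactor.
Adjacent-term ratio: r(k) = (2/9) * (k+11/4) / [(k+1)] - rational in k, leading ratio (2/9); with t_0 = -3/10, classification follows.


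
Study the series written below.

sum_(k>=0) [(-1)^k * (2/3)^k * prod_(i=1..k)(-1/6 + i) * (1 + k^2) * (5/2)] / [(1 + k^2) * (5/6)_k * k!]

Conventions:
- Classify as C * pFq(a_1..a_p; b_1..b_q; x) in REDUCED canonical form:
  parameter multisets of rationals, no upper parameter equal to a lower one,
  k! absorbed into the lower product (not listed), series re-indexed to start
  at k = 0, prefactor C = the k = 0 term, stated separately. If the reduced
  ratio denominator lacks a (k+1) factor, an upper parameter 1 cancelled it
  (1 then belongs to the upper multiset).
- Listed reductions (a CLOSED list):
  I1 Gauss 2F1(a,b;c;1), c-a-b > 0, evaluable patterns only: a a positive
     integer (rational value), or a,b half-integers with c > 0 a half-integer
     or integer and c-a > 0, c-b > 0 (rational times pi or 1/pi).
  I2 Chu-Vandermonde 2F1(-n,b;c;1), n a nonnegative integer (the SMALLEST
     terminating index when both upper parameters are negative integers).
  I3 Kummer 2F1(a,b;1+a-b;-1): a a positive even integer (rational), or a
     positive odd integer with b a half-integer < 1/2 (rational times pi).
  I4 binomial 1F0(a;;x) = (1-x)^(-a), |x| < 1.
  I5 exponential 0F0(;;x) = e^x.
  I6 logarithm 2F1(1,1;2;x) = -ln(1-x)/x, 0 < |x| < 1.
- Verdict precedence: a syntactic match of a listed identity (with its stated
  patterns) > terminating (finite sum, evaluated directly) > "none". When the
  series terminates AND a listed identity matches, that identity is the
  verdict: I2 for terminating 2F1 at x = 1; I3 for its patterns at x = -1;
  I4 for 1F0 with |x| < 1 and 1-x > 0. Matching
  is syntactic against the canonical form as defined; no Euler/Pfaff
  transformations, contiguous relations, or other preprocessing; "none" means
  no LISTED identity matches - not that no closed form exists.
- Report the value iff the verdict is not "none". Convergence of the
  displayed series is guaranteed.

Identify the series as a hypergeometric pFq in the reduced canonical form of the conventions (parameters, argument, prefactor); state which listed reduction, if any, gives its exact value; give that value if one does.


This is 5/2 * 0F0(-; -; -2/3) in reduced canonical form. Verdict: the I5 exponential reduction applies (the 0F0 exponential series at x = -2/3). Sum: (5/2) * e^(-2/3).

Key step: from the first term 5/2: k^2 + 1 divides numerator and denominator alike; prefactor 5/2 after cancelling.
Consecutive-term ratio: r(k) = (-2/3) * 1 / [(k+1)] - rational in k. x = (-2/3); t_0 = 5/2; negate the roots.


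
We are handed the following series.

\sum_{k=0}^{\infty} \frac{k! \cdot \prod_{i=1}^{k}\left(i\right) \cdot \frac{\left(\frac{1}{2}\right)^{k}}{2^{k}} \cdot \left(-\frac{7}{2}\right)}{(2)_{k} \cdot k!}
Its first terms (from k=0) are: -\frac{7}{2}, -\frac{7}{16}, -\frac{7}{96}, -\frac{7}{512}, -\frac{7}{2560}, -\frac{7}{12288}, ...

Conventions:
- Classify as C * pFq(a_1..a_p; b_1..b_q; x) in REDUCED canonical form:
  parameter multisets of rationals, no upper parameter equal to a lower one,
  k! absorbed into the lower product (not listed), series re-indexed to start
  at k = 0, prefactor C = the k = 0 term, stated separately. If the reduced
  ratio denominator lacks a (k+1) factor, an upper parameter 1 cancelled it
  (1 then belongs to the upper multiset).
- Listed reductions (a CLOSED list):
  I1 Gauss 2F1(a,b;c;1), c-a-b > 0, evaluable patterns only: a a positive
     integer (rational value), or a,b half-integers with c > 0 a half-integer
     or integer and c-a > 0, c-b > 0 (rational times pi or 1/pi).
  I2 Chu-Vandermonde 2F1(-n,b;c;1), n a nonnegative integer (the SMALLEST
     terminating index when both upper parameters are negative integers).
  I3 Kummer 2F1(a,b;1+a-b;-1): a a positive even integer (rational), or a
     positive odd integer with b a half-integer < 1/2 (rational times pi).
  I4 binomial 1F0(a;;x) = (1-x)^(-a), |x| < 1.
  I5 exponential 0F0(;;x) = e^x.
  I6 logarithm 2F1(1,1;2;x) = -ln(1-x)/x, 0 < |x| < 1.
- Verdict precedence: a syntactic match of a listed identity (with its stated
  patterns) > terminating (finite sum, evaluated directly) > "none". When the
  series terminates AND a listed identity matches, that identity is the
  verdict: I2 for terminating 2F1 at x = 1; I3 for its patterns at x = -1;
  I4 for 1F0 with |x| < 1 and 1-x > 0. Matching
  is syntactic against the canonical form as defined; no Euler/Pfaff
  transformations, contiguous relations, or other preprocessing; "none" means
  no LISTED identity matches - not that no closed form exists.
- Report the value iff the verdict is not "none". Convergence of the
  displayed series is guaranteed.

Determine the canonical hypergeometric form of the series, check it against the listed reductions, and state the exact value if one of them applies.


Key step: from the first term -\frac{7}{2}: the factorial ratio (prefactor -7/2) (k+a-1)!/(a-1)! is a rising factorial (a)_k.
Term ratio: r(k) = \frac{1}{4} * (k+1) (k+1) / [(k+2) (k+1)] - rational; roots negated = parameters, x = \frac{1}{4}, C = -\frac{7}{2}.

At argument \frac{1}{4}: a 2F1 with upper {1, 1}, lower {2}, scaled by C = -\frac{7}{2}. Verdict: the I6 logarithm reduction fires (the logarithm: parameters (1,1;2), x = \frac{1}{4}). Value: 14 \cdot \ln\left(\frac{3}{4}\right).


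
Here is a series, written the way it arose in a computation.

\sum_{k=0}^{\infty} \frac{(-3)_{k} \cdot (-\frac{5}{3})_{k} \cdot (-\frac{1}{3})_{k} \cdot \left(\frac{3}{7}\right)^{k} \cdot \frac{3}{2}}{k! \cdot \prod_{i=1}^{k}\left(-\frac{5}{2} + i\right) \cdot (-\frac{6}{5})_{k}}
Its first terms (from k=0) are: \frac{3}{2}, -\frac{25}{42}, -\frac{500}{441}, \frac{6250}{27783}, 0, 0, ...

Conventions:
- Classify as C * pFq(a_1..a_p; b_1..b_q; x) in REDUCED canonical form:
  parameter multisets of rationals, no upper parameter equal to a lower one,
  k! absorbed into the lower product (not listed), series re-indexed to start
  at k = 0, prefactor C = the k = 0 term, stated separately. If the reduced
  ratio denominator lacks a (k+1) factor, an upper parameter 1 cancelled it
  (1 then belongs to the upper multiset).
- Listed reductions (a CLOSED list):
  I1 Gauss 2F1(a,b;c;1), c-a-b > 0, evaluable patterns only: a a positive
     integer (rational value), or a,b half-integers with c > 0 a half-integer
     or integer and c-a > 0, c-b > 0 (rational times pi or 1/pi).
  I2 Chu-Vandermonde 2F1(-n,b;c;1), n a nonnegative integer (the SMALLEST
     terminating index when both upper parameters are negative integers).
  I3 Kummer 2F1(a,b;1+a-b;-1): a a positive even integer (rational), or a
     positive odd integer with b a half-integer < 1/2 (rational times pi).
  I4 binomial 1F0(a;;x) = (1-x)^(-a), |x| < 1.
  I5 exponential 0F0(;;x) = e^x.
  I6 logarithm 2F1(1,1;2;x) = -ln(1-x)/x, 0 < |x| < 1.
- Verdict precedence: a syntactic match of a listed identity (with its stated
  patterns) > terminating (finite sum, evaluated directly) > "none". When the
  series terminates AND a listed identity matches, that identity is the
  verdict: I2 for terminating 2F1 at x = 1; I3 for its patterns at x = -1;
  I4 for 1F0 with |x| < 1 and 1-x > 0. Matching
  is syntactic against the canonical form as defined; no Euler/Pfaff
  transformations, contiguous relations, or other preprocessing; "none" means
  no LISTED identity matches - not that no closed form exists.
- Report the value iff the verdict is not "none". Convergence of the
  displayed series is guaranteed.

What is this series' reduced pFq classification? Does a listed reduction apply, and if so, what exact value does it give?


The series (x = \frac{3}{7}) is 3F2: upper {-3, -\frac{5}{3}, -\frac{1}{3}}, lower {-\frac{3}{2}, -\frac{6}{5}}, prefactor \frac{3}{2}. Verdict: terminating (-3 upstairs). 4 nonzero terms in all; added directly. Sum: -\frac{113}{27783}.

Key observation: from the first term \frac{3}{2}: the lower running product (C = 3/2) is a rising factorial.
Step ratio: r(k) = \frac{3}{7} * (k-3) (k-\frac{5}{3}) (k-\frac{1}{3}) / [(k-\frac{3}{2}) (k-\frac{6}{5}) (k+1)] - rational in k. x = \frac{3}{7}; t_0 = \frac{3}{2}; negate the roots.


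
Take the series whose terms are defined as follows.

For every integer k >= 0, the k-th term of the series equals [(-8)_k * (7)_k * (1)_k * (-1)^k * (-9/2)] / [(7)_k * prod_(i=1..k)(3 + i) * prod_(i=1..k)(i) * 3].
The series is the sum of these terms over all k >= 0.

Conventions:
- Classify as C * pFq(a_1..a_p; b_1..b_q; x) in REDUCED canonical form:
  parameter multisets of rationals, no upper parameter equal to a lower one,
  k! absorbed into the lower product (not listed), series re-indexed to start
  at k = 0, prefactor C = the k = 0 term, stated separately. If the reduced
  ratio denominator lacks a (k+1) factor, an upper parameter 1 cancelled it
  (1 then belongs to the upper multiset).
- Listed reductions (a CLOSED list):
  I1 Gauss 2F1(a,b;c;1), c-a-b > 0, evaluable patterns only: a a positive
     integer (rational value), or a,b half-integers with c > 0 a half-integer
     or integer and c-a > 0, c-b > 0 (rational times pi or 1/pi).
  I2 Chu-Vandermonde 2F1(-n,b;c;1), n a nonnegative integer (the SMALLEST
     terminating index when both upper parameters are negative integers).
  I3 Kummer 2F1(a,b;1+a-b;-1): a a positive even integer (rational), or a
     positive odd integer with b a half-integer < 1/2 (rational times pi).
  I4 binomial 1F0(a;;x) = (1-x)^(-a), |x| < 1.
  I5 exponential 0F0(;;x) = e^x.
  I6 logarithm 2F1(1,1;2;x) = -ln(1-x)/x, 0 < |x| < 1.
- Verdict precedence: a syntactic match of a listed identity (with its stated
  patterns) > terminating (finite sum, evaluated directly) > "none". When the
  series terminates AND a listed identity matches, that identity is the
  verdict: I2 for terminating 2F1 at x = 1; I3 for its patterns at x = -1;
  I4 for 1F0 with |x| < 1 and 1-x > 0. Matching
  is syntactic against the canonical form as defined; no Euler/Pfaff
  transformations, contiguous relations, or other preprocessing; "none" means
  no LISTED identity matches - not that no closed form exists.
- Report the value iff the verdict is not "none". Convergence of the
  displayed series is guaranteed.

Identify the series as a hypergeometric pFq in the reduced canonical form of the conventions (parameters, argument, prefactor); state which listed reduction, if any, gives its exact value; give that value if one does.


Prefactor -3/2, argument -1: 2F1 with upper {-8, 1} over lower {4}. Verdict: terminating - upper parameter -8 makes this a finite sum (last index 8), evaluated exactly. Exact value: -1981/110.

The tell: t_0 being -3/2, the constant factors (C = -3/2) combine into one prefactor.
Consecutive-term ratio: r(k) = (-1) * (k-8) (k+1) / [(k+4) (k+1)] - rational; roots negated = parameters, x = (-1), C = -3/2.


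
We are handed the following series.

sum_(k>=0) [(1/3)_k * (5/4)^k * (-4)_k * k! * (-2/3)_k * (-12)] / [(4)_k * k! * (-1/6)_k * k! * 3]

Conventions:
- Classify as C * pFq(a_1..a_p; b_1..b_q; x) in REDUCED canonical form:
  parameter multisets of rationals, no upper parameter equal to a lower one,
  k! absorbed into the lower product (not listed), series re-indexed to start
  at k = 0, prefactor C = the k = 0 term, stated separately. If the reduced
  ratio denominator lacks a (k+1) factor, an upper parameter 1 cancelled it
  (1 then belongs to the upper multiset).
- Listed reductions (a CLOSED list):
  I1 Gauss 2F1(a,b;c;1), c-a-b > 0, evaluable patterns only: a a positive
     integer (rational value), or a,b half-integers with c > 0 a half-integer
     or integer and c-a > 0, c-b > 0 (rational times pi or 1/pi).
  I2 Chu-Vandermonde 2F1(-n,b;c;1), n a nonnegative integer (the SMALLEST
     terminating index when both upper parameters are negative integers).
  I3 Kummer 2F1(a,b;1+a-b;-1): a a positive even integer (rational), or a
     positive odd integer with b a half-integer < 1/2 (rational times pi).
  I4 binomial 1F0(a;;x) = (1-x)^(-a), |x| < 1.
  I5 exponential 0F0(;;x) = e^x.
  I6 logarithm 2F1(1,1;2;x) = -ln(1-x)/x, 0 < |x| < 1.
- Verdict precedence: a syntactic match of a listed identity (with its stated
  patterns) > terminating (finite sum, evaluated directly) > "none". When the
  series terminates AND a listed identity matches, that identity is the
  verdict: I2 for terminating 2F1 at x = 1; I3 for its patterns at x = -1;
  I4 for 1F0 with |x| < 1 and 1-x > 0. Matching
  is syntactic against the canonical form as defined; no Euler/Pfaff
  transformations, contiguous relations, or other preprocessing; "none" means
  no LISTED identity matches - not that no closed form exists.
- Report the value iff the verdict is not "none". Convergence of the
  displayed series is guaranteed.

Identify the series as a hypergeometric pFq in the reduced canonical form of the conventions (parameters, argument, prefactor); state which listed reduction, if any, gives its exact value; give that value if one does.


Prefactor -4, argument 5/4: 3F2 with upper {-4, -2/3, 1/3} over lower {-1/6, 4}. Verdict: terminating. (-4)_k vanishes past k = 4, leaving a 5-term sum, computed directly. Its exact value is 73118/45441.

The tell: from the first term -4: the parameter 1 appears in both the upper and lower lists and cancels.
Term ratio: r(k) = (5/4) * (k-4) (k-2/3) (k+1/3) / [(k-1/6) (k+4) (k+1)] - rational in k, leading ratio (5/4); with t_0 = -4, classification follows.


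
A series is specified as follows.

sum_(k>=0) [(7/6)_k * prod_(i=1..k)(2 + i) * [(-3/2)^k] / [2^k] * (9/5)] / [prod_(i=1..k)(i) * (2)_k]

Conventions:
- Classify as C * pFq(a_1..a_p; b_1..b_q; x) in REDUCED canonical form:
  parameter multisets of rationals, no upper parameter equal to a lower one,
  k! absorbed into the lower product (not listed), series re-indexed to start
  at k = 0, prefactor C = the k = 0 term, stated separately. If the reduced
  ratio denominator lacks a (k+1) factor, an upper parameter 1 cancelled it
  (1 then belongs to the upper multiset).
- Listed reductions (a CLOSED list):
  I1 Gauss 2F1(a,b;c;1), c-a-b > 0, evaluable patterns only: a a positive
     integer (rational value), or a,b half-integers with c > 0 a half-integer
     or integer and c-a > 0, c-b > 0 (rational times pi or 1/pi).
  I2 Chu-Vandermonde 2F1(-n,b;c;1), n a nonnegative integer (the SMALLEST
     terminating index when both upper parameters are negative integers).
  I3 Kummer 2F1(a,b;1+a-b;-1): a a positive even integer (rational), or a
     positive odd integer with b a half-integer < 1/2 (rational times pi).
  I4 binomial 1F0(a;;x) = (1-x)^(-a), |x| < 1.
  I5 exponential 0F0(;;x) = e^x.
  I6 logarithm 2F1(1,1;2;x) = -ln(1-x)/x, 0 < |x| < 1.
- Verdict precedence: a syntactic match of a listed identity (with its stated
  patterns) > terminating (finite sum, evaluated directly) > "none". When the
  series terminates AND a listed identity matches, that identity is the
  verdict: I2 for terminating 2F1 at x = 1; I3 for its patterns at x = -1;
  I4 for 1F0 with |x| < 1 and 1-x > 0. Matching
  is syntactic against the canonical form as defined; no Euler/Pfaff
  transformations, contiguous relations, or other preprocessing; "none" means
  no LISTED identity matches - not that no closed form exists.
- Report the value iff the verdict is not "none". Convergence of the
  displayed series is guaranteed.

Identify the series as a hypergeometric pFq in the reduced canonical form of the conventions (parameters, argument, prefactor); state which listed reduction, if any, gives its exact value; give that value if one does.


Reduced: x = -3/4, 2F1, upper = {7/6, 3}, lower = {2}, C = 9/5. Verdict: none here - no I1-I6 shape fits x = -3/4 with lower {2}.

First insight: t_0 = 9/5 here, and the two k-th powers (C = 9/5) combine into one argument.
Adjacent-term ratio: r(k) = (-3/4) * (k+7/6) (k+3) / [(k+2) (k+1)] ; factor over Q: parameters, x = (-3/4), and C = 9/5.
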